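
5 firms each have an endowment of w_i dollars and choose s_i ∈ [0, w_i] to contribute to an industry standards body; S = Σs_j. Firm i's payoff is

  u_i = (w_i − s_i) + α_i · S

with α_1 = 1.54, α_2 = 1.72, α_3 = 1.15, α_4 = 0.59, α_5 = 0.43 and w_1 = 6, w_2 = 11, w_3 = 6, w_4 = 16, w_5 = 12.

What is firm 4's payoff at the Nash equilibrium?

29.57

∂u_i/∂s_i = α_i − 1, so firm i contributes w_i if α_i > 1, else 0.
α_i > 1 for i ∈ {1, 2, 3}; NE contributions (6, 11, 6, 0, 0), S = 23.
u_4 = (16 − 0) + 0.59·23 = 29.57.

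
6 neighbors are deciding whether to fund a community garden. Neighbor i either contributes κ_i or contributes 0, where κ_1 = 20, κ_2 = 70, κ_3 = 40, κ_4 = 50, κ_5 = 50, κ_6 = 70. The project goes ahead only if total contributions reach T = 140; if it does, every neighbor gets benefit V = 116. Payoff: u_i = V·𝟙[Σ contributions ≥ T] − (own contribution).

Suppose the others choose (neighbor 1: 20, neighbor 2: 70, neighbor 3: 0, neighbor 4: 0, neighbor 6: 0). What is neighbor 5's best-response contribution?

50

Others' total = 90. Contributing 50 brings total to 140 ≥ 140: gain V − κ_5 = 66.
Best response: 50.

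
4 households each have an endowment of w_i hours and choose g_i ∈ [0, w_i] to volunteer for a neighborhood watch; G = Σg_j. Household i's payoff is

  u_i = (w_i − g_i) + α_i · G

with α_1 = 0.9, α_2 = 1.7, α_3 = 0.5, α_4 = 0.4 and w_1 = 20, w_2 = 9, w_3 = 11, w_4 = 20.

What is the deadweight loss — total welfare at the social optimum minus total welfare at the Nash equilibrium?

127.5

∂u_i/∂g_i = α_i − 1, so household i contributes w_i if α_i > 1, else 0.
α_i > 1 for i ∈ {2}; NE contributions (0, 9, 0, 0), G = 9.
W^NE = Σw_i − G^NE + (Σα_i)·G^NE = 60 + 2.5·9 = 82.5.
Planner: ∂(Σu_j)/∂g_i = Σα_j − 1 = 2.5 > 0, so everyone contributes w_i; G^SO = 60, W^SO = 60 + 2.5·60 = 210.
Deadweight loss = 127.5.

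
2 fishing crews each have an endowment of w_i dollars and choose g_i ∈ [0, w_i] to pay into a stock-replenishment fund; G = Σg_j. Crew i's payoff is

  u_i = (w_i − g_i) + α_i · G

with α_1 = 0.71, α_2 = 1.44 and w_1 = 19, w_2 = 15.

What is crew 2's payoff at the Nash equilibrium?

21.6

∂u_i/∂g_i = α_i − 1, so crew i contributes w_i if α_i > 1, else 0.
α_i > 1 for i ∈ {2}; NE contributions (0, 15), G = 15.
u_2 = (15 − 15) + 1.44·15 = 21.6.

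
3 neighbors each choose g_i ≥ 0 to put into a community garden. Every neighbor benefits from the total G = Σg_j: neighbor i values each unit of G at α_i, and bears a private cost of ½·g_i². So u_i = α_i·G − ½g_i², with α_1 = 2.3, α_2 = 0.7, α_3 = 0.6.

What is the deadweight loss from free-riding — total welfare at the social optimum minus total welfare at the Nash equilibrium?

9.55

Neighbor i's FOC: ∂u_i/∂g_i = α_i − g_i = 0, so g_i* = α_i.
NE contributions = (2.3, 0.7, 0.6); G = 3.6.
W^NE = (Σα)·G − ½Σα_i² = 3.6² − ½·6.14 = 9.89.
Planner sets g_i = Σα_j = 3.6 for every i, so G^SO = 3·3.6 = 10.8.
W^SO = (Σα)·G^SO − ½·3·(Σα)² = (3/2)·3.6² = 19.44.
Deadweight loss = W^SO − W^NE = 9.55.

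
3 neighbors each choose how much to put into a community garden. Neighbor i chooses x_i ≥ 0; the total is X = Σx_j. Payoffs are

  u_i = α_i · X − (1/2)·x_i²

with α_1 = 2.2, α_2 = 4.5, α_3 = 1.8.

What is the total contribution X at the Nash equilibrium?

Neighbor i's FOC: ∂u_i/∂x_i = α_i − x_i = 0, so x_i* = α_i.
NE contributions = (2.2, 4.5, 1.8); X = 8.5.

8.5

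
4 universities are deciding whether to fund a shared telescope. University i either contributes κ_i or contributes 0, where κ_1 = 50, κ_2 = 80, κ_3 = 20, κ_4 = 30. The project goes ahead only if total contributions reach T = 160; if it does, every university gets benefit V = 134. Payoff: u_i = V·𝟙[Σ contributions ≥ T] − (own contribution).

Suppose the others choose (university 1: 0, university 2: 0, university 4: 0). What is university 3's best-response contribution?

Others' total = 0. Even contributing 20 gives 20 < 160: no benefit either way.
Best response: 0.

0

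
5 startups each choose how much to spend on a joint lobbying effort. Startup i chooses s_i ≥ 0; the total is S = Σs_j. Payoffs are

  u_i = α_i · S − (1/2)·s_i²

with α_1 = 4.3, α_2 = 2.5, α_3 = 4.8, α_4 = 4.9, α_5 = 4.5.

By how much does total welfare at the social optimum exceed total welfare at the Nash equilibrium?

Startup i's FOC: ∂u_i/∂s_i = α_i − s_i = 0, so s_i* = α_i.
NE contributions = (4.3, 2.5, 4.8, 4.9, 4.5); S = 21.
W^NE = (Σα)·S − ½Σα_i² = 21² − ½·92.04 = 394.98.
Planner sets s_i = Σα_j = 21 for every i, so S^SO = 5·21 = 105.
W^SO = (Σα)·S^SO − ½·5·(Σα)² = (5/2)·21² = 1102.5.
Deadweight loss = W^SO − W^NE = 707.52.

707.52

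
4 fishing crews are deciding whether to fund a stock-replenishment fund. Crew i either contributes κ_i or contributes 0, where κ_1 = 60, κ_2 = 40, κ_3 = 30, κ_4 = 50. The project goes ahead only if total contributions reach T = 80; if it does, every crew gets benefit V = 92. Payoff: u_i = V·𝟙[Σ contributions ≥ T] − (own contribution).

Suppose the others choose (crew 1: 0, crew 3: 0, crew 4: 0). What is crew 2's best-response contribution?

Others' total = 0. Even contributing 40 gives 40 < 80: no benefit either way.
Best response: 0.

0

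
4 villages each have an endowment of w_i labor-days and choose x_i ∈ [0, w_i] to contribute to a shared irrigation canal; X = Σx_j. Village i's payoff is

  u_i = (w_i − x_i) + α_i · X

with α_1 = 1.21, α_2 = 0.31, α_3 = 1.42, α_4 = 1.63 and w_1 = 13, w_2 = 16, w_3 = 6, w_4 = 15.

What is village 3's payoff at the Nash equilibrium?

48.28

∂u_i/∂x_i = α_i − 1, so village i contributes w_i if α_i > 1, else 0.
α_i > 1 for i ∈ {1, 3, 4}; NE contributions (13, 0, 6, 15), X = 34.
u_3 = (6 − 6) + 1.42·34 = 48.28.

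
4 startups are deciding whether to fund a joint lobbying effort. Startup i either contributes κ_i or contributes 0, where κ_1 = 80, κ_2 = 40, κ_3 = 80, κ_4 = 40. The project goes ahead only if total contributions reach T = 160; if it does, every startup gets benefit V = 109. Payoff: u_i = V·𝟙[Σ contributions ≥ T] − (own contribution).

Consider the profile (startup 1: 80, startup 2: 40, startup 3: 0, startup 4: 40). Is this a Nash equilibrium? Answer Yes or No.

Yes

Total = 160 ≥ 160: provided.
Startup 1 (pledges 80, payoff 29): dropping to 0 → total 80, payoff 0. No gain.
Startup 2 (pledges 40, payoff 69): dropping to 0 → total 120, payoff 0. No gain.
Startup 3 (pledges 0, payoff 109): pledging 80 → total 240, payoff 29. No gain.
Startup 4 (pledges 40, payoff 69): dropping to 0 → total 120, payoff 0. No gain.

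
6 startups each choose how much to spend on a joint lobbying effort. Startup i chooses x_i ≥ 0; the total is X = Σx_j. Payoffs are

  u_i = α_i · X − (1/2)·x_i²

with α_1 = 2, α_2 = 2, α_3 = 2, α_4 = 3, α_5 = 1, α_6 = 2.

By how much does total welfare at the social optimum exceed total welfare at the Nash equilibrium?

301

Startup i's FOC: ∂u_i/∂x_i = α_i − x_i = 0, so x_i* = α_i.
NE contributions = (2, 2, 2, 3, 1, 2); X = 12.
W^NE = (Σα)·X − ½Σα_i² = 12² − ½·26 = 131.
Planner sets x_i = Σα_j = 12 for every i, so X^SO = 6·12 = 72.
W^SO = (Σα)·X^SO − ½·6·(Σα)² = (6/2)·12² = 432.
Deadweight loss = W^SO − W^NE = 301.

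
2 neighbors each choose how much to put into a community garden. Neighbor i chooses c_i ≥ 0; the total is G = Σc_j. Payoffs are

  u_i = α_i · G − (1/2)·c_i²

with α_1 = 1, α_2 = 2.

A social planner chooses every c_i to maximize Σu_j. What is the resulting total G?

Planner FOC: ∂(Σu_j)/∂c_i = (Σα_j) − c_i = 0, so c_i^SO = Σα_j = 3 for every i; G^SO = 6.

6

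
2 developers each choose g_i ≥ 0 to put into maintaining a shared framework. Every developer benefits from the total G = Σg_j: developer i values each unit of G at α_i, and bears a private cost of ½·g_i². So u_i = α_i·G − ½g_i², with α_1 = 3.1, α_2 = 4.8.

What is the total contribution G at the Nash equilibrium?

Developer i's FOC: ∂u_i/∂g_i = α_i − g_i = 0, so g_i* = α_i.
NE contributions = (3.1, 4.8); G = 7.9.

7.9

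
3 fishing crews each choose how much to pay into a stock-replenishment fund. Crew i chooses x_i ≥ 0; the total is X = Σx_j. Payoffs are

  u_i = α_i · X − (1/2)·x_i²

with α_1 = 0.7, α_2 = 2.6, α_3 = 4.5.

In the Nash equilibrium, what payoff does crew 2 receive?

16.9

Crew i's FOC: ∂u_i/∂x_i = α_i − x_i = 0, so x_i* = α_i.
NE contributions = (0.7, 2.6, 4.5); X = 7.8.
u_2 = α_2·X − ½·(x_2)² = 2.6·7.8 − ½·2.6² = 16.9.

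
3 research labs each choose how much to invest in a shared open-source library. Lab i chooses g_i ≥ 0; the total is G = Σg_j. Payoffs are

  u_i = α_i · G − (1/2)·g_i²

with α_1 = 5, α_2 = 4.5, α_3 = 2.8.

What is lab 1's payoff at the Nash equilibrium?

Lab i's FOC: ∂u_i/∂g_i = α_i − g_i = 0, so g_i* = α_i.
NE contributions = (5, 4.5, 2.8); G = 12.3.
u_1 = α_1·G − ½·(g_1)² = 5·12.3 − ½·5² = 49.

49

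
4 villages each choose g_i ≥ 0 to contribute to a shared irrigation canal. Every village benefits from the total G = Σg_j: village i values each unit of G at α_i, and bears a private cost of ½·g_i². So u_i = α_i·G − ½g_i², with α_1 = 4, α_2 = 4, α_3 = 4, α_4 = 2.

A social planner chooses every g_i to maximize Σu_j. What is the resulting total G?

Planner FOC: ∂(Σu_j)/∂g_i = (Σα_j) − g_i = 0, so g_i^SO = Σα_j = 14 for every i; G^SO = 56.

56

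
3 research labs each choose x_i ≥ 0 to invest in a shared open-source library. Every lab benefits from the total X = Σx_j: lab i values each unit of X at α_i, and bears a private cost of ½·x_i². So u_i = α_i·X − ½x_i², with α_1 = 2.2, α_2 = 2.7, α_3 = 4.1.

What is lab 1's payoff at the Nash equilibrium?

17.38

Lab i's FOC: ∂u_i/∂x_i = α_i − x_i = 0, so x_i* = α_i.
NE contributions = (2.2, 2.7, 4.1); X = 9.
u_1 = α_1·X − ½·(x_1)² = 2.2·9 − ½·2.2² = 17.38.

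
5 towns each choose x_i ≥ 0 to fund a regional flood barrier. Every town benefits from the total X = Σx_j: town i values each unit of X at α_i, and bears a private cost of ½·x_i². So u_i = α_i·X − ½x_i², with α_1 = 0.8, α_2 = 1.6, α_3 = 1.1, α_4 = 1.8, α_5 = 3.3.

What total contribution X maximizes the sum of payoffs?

43

Planner FOC: ∂(Σu_j)/∂x_i = (Σα_j) − x_i = 0, so x_i^SO = Σα_j = 8.6 for every i; X^SO = 43.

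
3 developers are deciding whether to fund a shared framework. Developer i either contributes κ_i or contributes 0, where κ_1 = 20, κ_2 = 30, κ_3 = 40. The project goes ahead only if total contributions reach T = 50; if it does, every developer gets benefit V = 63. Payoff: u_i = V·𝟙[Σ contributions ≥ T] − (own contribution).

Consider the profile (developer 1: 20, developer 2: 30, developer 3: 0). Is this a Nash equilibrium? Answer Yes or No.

Yes

Total = 50 ≥ 50: provided.
Developer 1 (pledges 20, payoff 43): dropping to 0 → total 30, payoff 0. No gain.
Developer 2 (pledges 30, payoff 33): dropping to 0 → total 20, payoff 0. No gain.
Developer 3 (pledges 0, payoff 63): pledging 40 → total 90, payoff 23. No gain.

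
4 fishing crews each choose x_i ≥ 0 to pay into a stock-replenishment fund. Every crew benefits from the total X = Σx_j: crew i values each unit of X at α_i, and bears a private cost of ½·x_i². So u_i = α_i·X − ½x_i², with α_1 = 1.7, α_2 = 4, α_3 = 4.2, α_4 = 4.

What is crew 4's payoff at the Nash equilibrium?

47.6

Crew i's FOC: ∂u_i/∂x_i = α_i − x_i = 0, so x_i* = α_i.
NE contributions = (1.7, 4, 4.2, 4); X = 13.9.
u_4 = α_4·X − ½·(x_4)² = 4·13.9 − ½·4² = 47.6.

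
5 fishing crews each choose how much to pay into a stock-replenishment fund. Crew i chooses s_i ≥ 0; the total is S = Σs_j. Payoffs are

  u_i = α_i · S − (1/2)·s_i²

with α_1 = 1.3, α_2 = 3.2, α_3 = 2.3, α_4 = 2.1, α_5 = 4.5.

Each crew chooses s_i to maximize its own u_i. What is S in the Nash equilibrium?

13.4

Crew i's FOC: ∂u_i/∂s_i = α_i − s_i = 0, so s_i* = α_i.
NE contributions = (1.3, 3.2, 2.3, 2.1, 4.5); S = 13.4.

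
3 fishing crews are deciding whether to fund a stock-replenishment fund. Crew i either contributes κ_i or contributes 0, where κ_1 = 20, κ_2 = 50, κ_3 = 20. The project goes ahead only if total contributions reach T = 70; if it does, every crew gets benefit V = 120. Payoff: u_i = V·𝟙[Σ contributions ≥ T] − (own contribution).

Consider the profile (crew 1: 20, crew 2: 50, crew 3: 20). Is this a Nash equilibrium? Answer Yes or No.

Total = 90 ≥ 70: provided.
Crew 1 (pledges 20, payoff 100): dropping to 0 → total 70, payoff 120. Profitable deviation.

No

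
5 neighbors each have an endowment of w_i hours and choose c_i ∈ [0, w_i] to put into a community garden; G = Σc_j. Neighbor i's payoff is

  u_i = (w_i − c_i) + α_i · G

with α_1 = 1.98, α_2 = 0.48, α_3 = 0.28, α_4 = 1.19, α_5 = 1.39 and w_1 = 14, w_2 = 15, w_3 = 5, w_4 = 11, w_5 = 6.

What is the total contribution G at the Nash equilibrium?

31

∂u_i/∂c_i = α_i − 1, so neighbor i contributes w_i if α_i > 1, else 0.
α_i > 1 for i ∈ {1, 4, 5}; NE contributions (14, 0, 0, 11, 6), G = 31.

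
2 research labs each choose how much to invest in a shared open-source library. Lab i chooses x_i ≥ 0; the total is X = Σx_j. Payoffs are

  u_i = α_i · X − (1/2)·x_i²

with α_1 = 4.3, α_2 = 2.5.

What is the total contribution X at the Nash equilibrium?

Lab i's FOC: ∂u_i/∂x_i = α_i − x_i = 0, so x_i* = α_i.
NE contributions = (4.3, 2.5); X = 6.8.

6.8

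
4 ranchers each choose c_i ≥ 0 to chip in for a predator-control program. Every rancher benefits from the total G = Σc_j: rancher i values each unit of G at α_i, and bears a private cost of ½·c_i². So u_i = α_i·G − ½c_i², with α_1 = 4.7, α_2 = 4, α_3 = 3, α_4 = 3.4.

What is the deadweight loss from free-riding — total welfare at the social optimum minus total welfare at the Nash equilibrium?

257.335

Rancher i's FOC: ∂u_i/∂c_i = α_i − c_i = 0, so c_i* = α_i.
NE contributions = (4.7, 4, 3, 3.4); G = 15.1.
W^NE = (Σα)·G − ½Σα_i² = 15.1² − ½·58.65 = 198.685.
Planner sets c_i = Σα_j = 15.1 for every i, so G^SO = 4·15.1 = 60.4.
W^SO = (Σα)·G^SO − ½·4·(Σα)² = (4/2)·15.1² = 456.02.
Deadweight loss = W^SO − W^NE = 257.335.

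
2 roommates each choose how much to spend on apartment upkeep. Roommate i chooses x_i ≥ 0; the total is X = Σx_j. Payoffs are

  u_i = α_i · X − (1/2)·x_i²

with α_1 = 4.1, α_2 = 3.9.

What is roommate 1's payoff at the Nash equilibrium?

Roommate i's FOC: ∂u_i/∂x_i = α_i − x_i = 0, so x_i* = α_i.
NE contributions = (4.1, 3.9); X = 8.
u_1 = α_1·X − ½·(x_1)² = 4.1·8 − ½·4.1² = 24.395.

24.395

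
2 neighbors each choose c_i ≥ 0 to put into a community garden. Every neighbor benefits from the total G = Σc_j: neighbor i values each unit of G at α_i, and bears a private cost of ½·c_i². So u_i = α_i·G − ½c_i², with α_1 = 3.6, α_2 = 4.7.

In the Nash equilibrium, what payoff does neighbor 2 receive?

27.965

Neighbor i's FOC: ∂u_i/∂c_i = α_i − c_i = 0, so c_i* = α_i.
NE contributions = (3.6, 4.7); G = 8.3.
u_2 = α_2·G − ½·(c_2)² = 4.7·8.3 − ½·4.7² = 27.965.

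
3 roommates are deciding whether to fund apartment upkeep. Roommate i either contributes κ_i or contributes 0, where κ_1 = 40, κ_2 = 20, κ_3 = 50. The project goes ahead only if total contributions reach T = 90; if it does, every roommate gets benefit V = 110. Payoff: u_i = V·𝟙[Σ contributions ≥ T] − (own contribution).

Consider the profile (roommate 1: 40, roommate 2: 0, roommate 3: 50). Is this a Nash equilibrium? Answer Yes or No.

Total = 90 ≥ 90: provided.
Roommate 1 (pledges 40, payoff 70): dropping to 0 → total 50, payoff 0. No gain.
Roommate 2 (pledges 0, payoff 110): pledging 20 → total 110, payoff 90. No gain.
Roommate 3 (pledges 50, payoff 60): dropping to 0 → total 40, payoff 0. No gain.

Yes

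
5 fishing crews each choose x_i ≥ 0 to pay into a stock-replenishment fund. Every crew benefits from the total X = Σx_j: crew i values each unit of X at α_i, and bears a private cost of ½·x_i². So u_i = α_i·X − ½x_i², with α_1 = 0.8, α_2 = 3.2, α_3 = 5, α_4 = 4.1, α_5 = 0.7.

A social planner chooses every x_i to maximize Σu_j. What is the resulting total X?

69

Planner FOC: ∂(Σu_j)/∂x_i = (Σα_j) − x_i = 0, so x_i^SO = Σα_j = 13.8 for every i; X^SO = 69.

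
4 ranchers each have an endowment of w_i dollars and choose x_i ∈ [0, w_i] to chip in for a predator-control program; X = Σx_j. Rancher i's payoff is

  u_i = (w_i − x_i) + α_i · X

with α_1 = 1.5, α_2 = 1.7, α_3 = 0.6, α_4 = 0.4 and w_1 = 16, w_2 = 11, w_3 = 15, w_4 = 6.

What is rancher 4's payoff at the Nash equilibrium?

∂u_i/∂x_i = α_i − 1, so rancher i contributes w_i if α_i > 1, else 0.
α_i > 1 for i ∈ {1, 2}; NE contributions (16, 11, 0, 0), X = 27.
u_4 = (6 − 0) + 0.4·27 = 16.8.

16.8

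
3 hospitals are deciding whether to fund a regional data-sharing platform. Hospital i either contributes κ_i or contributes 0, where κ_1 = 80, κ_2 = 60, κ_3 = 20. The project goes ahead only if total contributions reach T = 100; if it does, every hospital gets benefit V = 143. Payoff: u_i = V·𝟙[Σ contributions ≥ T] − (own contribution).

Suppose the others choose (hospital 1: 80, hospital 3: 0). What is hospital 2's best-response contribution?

Others' total = 80. Contributing 60 brings total to 140 ≥ 100: gain V − κ_2 = 83.
Best response: 60.

60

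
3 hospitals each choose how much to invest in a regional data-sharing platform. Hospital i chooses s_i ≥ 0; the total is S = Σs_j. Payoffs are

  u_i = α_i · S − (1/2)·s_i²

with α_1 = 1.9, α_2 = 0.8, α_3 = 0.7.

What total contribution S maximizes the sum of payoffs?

Planner FOC: ∂(Σu_j)/∂s_i = (Σα_j) − s_i = 0, so s_i^SO = Σα_j = 3.4 for every i; S^SO = 10.2.

10.2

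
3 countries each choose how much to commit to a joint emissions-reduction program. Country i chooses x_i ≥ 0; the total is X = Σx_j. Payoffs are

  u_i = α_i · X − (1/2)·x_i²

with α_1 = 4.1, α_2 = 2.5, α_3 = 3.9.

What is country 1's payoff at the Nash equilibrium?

Country i's FOC: ∂u_i/∂x_i = α_i − x_i = 0, so x_i* = α_i.
NE contributions = (4.1, 2.5, 3.9); X = 10.5.
u_1 = α_1·X − ½·(x_1)² = 4.1·10.5 − ½·4.1² = 34.645.

34.645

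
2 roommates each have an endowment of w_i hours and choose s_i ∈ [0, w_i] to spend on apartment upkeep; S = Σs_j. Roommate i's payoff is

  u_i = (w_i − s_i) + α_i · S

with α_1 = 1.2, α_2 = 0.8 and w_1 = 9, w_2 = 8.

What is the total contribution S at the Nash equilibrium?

∂u_i/∂s_i = α_i − 1, so roommate i contributes w_i if α_i > 1, else 0.
α_i > 1 for i ∈ {1}; NE contributions (9, 0), S = 9.

9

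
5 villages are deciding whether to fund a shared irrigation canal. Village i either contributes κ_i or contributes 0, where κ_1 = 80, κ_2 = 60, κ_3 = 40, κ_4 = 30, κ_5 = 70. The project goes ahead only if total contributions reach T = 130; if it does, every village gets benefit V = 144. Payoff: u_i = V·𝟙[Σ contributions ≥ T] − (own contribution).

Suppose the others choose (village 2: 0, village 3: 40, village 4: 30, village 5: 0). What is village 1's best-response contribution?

Others' total = 70. Contributing 80 brings total to 150 ≥ 130: gain V − κ_1 = 64.
Best response: 80.

80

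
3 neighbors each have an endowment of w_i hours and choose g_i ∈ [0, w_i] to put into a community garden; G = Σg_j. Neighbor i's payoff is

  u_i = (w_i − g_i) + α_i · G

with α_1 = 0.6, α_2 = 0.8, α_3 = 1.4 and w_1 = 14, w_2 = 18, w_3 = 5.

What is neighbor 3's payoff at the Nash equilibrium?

∂u_i/∂g_i = α_i − 1, so neighbor i contributes w_i if α_i > 1, else 0.
α_i > 1 for i ∈ {3}; NE contributions (0, 0, 5), G = 5.
u_3 = (5 − 5) + 1.4·5 = 7.

7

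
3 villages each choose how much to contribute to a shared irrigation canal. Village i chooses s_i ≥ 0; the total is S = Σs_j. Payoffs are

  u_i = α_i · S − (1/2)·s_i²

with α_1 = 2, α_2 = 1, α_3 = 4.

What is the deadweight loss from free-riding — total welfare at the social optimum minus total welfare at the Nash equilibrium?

35

Village i's FOC: ∂u_i/∂s_i = α_i − s_i = 0, so s_i* = α_i.
NE contributions = (2, 1, 4); S = 7.
W^NE = (Σα)·S − ½Σα_i² = 7² − ½·21 = 38.5.
Planner sets s_i = Σα_j = 7 for every i, so S^SO = 3·7 = 21.
W^SO = (Σα)·S^SO − ½·3·(Σα)² = (3/2)·7² = 73.5.
Deadweight loss = W^SO − W^NE = 35.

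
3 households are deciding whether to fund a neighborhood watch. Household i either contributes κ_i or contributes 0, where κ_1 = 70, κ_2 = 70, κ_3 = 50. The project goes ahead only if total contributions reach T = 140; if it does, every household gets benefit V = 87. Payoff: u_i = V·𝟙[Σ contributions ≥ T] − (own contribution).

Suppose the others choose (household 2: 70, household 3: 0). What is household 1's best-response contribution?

Others' total = 70. Contributing 70 brings total to 140 ≥ 140: gain V − κ_1 = 17.
Best response: 70.

70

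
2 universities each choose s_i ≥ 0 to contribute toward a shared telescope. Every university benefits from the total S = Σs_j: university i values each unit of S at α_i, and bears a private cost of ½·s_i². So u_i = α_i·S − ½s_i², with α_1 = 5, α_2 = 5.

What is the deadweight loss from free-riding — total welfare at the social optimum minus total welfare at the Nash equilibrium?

25

University i's FOC: ∂u_i/∂s_i = α_i − s_i = 0, so s_i* = α_i.
NE contributions = (5, 5); S = 10.
W^NE = (Σα)·S − ½Σα_i² = 10² − ½·50 = 75.
Planner sets s_i = Σα_j = 10 for every i, so S^SO = 2·10 = 20.
W^SO = (Σα)·S^SO − ½·2·(Σα)² = (2/2)·10² = 100.
Deadweight loss = W^SO − W^NE = 25.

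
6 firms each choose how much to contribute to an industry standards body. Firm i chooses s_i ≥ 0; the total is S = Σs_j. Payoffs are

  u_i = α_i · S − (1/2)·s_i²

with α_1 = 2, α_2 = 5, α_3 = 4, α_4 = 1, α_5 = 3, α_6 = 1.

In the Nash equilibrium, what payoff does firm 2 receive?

Firm i's FOC: ∂u_i/∂s_i = α_i − s_i = 0, so s_i* = α_i.
NE contributions = (2, 5, 4, 1, 3, 1); S = 16.
u_2 = α_2·S − ½·(s_2)² = 5·16 − ½·5² = 67.5.

67.5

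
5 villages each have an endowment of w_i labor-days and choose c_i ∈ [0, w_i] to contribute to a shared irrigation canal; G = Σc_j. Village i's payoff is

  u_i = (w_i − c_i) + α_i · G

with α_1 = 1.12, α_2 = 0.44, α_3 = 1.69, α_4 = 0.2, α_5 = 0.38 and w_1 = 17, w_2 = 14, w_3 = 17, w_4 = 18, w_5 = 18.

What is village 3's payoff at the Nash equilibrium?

∂u_i/∂c_i = α_i − 1, so village i contributes w_i if α_i > 1, else 0.
α_i > 1 for i ∈ {1, 3}; NE contributions (17, 0, 17, 0, 0), G = 34.
u_3 = (17 − 17) + 1.69·34 = 57.46.

57.46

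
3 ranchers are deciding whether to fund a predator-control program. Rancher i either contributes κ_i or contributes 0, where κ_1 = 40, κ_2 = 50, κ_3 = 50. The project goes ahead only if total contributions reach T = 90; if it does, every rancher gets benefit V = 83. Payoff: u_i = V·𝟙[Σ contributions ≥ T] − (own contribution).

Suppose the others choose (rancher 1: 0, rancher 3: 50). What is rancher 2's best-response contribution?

50

Others' total = 50. Contributing 50 brings total to 100 ≥ 90: gain V − κ_2 = 33.
Best response: 50.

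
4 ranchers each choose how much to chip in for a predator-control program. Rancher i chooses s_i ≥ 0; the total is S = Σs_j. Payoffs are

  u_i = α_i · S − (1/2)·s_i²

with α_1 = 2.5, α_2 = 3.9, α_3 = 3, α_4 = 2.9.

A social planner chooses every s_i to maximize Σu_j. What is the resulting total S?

Planner FOC: ∂(Σu_j)/∂s_i = (Σα_j) − s_i = 0, so s_i^SO = Σα_j = 12.3 for every i; S^SO = 49.2.

49.2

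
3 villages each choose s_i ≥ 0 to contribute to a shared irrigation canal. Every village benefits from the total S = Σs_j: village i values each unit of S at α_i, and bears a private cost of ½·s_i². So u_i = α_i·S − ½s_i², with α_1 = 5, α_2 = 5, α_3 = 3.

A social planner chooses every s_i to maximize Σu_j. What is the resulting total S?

Planner FOC: ∂(Σu_j)/∂s_i = (Σα_j) − s_i = 0, so s_i^SO = Σα_j = 13 for every i; S^SO = 39.

39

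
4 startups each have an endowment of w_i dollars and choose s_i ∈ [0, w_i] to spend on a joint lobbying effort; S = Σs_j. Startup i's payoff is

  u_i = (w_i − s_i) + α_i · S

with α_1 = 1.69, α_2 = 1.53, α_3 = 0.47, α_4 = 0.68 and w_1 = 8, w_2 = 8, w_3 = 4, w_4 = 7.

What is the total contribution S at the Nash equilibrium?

16

∂u_i/∂s_i = α_i − 1, so startup i contributes w_i if α_i > 1, else 0.
α_i > 1 for i ∈ {1, 2}; NE contributions (8, 8, 0, 0), S = 16.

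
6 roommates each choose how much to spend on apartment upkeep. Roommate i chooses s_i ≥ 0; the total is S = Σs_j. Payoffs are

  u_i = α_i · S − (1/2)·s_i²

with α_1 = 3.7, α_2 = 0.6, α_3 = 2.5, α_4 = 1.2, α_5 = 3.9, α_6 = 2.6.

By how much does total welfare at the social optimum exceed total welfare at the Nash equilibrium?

Roommate i's FOC: ∂u_i/∂s_i = α_i − s_i = 0, so s_i* = α_i.
NE contributions = (3.7, 0.6, 2.5, 1.2, 3.9, 2.6); S = 14.5.
W^NE = (Σα)·S − ½Σα_i² = 14.5² − ½·43.71 = 188.395.
Planner sets s_i = Σα_j = 14.5 for every i, so S^SO = 6·14.5 = 87.
W^SO = (Σα)·S^SO − ½·6·(Σα)² = (6/2)·14.5² = 630.75.
Deadweight loss = W^SO − W^NE = 442.355.

442.355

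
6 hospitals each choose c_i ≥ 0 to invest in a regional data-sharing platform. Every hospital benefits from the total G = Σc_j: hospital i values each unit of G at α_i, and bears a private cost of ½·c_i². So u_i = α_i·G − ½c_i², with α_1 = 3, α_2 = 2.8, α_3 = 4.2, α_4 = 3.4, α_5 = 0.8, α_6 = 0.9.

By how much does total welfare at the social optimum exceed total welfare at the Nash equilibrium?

Hospital i's FOC: ∂u_i/∂c_i = α_i − c_i = 0, so c_i* = α_i.
NE contributions = (3, 2.8, 4.2, 3.4, 0.8, 0.9); G = 15.1.
W^NE = (Σα)·G − ½Σα_i² = 15.1² − ½·47.49 = 204.265.
Planner sets c_i = Σα_j = 15.1 for every i, so G^SO = 6·15.1 = 90.6.
W^SO = (Σα)·G^SO − ½·6·(Σα)² = (6/2)·15.1² = 684.03.
Deadweight loss = W^SO − W^NE = 479.765.

479.765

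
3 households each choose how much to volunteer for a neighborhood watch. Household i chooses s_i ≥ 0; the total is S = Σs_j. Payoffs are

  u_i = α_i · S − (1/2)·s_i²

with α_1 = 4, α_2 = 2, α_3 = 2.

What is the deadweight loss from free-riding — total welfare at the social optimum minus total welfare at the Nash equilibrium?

44

Household i's FOC: ∂u_i/∂s_i = α_i − s_i = 0, so s_i* = α_i.
NE contributions = (4, 2, 2); S = 8.
W^NE = (Σα)·S − ½Σα_i² = 8² − ½·24 = 52.
Planner sets s_i = Σα_j = 8 for every i, so S^SO = 3·8 = 24.
W^SO = (Σα)·S^SO − ½·3·(Σα)² = (3/2)·8² = 96.
Deadweight loss = W^SO − W^NE = 44.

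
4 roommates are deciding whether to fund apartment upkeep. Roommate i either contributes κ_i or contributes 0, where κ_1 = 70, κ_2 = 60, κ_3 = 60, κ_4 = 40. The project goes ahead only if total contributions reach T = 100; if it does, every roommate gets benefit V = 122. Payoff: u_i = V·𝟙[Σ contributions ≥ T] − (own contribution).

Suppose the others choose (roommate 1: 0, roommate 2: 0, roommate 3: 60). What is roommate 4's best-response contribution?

Others' total = 60. Contributing 40 brings total to 100 ≥ 100: gain V − κ_4 = 82.
Best response: 40.

40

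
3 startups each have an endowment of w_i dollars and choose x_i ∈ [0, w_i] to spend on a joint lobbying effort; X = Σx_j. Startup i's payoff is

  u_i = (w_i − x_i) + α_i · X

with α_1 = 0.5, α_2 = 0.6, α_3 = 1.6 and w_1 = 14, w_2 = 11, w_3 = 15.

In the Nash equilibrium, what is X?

∂u_i/∂x_i = α_i − 1, so startup i contributes w_i if α_i > 1, else 0.
α_i > 1 for i ∈ {3}; NE contributions (0, 0, 15), X = 15.

15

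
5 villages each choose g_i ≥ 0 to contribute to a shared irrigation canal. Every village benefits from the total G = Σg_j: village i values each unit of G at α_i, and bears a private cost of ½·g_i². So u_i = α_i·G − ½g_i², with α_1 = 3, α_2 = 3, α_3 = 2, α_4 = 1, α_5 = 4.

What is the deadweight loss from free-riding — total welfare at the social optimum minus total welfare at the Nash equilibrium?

273

Village i's FOC: ∂u_i/∂g_i = α_i − g_i = 0, so g_i* = α_i.
NE contributions = (3, 3, 2, 1, 4); G = 13.
W^NE = (Σα)·G − ½Σα_i² = 13² − ½·39 = 149.5.
Planner sets g_i = Σα_j = 13 for every i, so G^SO = 5·13 = 65.
W^SO = (Σα)·G^SO − ½·5·(Σα)² = (5/2)·13² = 422.5.
Deadweight loss = W^SO − W^NE = 273.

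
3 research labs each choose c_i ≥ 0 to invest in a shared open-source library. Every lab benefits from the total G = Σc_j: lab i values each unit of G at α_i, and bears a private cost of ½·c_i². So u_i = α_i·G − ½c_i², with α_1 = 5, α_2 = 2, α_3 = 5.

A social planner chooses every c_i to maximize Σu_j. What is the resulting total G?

36

Planner FOC: ∂(Σu_j)/∂c_i = (Σα_j) − c_i = 0, so c_i^SO = Σα_j = 12 for every i; G^SO = 36.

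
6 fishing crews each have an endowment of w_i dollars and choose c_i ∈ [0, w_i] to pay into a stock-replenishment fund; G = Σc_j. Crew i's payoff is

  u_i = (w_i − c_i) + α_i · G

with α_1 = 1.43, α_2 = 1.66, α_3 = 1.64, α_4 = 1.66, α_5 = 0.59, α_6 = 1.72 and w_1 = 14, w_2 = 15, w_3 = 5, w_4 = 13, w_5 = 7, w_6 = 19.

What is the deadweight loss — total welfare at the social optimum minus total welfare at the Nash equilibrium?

53.9

∂u_i/∂c_i = α_i − 1, so crew i contributes w_i if α_i > 1, else 0.
α_i > 1 for i ∈ {1, 2, 3, 4, 6}; NE contributions (14, 15, 5, 13, 0, 19), G = 66.
W^NE = Σw_i − G^NE + (Σα_i)·G^NE = 73 + 7.7·66 = 581.2.
Planner: ∂(Σu_j)/∂c_i = Σα_j − 1 = 7.7 > 0, so everyone contributes w_i; G^SO = 73, W^SO = 73 + 7.7·73 = 635.1.
Deadweight loss = 53.9.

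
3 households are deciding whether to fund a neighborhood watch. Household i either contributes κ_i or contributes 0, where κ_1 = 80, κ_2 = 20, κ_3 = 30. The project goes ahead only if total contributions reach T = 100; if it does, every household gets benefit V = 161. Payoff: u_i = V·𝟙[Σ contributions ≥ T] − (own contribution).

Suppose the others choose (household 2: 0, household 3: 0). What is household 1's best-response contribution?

Others' total = 0. Even contributing 80 gives 80 < 100: no benefit either way.
Best response: 0.

0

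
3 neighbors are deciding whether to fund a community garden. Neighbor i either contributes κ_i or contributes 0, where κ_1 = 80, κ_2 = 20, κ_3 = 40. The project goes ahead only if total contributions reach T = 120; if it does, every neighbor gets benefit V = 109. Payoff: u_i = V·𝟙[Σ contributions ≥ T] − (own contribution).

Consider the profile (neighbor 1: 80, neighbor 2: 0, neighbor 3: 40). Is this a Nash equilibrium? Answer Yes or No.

Yes

Total = 120 ≥ 120: provided.
Neighbor 1 (pledges 80, payoff 29): dropping to 0 → total 40, payoff 0. No gain.
Neighbor 2 (pledges 0, payoff 109): pledging 20 → total 140, payoff 89. No gain.
Neighbor 3 (pledges 40, payoff 69): dropping to 0 → total 80, payoff 0. No gain.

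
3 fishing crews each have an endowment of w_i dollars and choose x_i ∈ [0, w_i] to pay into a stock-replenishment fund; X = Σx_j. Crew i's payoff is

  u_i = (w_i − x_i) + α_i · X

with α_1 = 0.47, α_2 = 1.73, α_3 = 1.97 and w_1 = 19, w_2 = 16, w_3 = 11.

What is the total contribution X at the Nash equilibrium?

∂u_i/∂x_i = α_i − 1, so crew i contributes w_i if α_i > 1, else 0.
α_i > 1 for i ∈ {2, 3}; NE contributions (0, 16, 11), X = 27.

27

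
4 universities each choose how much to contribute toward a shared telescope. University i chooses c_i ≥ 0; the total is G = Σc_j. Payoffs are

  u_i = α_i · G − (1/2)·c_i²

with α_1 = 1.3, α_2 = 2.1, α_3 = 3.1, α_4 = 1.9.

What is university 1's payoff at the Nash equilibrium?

10.075

University i's FOC: ∂u_i/∂c_i = α_i − c_i = 0, so c_i* = α_i.
NE contributions = (1.3, 2.1, 3.1, 1.9); G = 8.4.
u_1 = α_1·G − ½·(c_1)² = 1.3·8.4 − ½·1.3² = 10.075.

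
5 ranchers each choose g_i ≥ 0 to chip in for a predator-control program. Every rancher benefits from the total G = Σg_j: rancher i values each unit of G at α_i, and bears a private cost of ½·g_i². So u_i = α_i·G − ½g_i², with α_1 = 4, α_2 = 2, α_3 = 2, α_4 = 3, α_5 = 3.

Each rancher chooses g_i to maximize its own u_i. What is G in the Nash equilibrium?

Rancher i's FOC: ∂u_i/∂g_i = α_i − g_i = 0, so g_i* = α_i.
NE contributions = (4, 2, 2, 3, 3); G = 14.

14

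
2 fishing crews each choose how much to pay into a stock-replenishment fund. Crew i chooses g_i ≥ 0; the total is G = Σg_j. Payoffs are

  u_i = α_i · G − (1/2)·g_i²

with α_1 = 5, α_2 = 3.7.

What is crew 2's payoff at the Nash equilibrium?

25.345

Crew i's FOC: ∂u_i/∂g_i = α_i − g_i = 0, so g_i* = α_i.
NE contributions = (5, 3.7); G = 8.7.
u_2 = α_2·G − ½·(g_2)² = 3.7·8.7 − ½·3.7² = 25.345.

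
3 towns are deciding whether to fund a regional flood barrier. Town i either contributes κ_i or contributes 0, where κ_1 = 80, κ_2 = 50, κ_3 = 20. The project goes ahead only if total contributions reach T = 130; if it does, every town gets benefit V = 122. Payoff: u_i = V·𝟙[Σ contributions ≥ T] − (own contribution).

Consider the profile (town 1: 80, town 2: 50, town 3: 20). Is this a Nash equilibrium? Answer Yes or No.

No

Total = 150 ≥ 130: provided.
Town 1 (pledges 80, payoff 42): dropping to 0 → total 70, payoff 0. No gain.
Town 2 (pledges 50, payoff 72): dropping to 0 → total 100, payoff 0. No gain.
Town 3 (pledges 20, payoff 102): dropping to 0 → total 130, payoff 122. Profitable deviation.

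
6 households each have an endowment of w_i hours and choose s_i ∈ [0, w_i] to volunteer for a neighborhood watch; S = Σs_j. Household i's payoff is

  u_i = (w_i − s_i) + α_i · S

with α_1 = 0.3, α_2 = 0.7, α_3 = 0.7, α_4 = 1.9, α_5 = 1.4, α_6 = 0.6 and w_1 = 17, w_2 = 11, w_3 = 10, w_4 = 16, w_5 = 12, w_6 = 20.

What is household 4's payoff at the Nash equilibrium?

∂u_i/∂s_i = α_i − 1, so household i contributes w_i if α_i > 1, else 0.
α_i > 1 for i ∈ {4, 5}; NE contributions (0, 0, 0, 16, 12, 0), S = 28.
u_4 = (16 − 16) + 1.9·28 = 53.2.

53.2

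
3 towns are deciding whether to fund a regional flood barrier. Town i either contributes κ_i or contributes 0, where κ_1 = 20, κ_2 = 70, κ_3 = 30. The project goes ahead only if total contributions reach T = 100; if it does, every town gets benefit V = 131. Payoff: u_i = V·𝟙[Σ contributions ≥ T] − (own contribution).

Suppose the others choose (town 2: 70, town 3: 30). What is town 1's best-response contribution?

0

Others' total = 100 ≥ 100; contributing adds cost 20 for no extra benefit.
Best response: 0.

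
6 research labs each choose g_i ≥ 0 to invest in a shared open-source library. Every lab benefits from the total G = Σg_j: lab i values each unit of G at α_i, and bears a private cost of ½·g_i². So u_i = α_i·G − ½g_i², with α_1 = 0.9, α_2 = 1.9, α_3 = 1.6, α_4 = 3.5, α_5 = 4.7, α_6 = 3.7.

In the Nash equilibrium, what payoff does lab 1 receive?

14.265

Lab i's FOC: ∂u_i/∂g_i = α_i − g_i = 0, so g_i* = α_i.
NE contributions = (0.9, 1.9, 1.6, 3.5, 4.7, 3.7); G = 16.3.
u_1 = α_1·G − ½·(g_1)² = 0.9·16.3 − ½·0.9² = 14.265.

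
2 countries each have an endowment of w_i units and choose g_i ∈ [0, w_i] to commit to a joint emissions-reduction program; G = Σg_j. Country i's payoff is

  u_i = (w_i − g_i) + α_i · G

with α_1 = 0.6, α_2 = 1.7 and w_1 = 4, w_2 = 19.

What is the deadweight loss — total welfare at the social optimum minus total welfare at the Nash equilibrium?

5.2

∂u_i/∂g_i = α_i − 1, so country i contributes w_i if α_i > 1, else 0.
α_i > 1 for i ∈ {2}; NE contributions (0, 19), G = 19.
W^NE = Σw_i − G^NE + (Σα_i)·G^NE = 23 + 1.3·19 = 47.7.
Planner: ∂(Σu_j)/∂g_i = Σα_j − 1 = 1.3 > 0, so everyone contributes w_i; G^SO = 23, W^SO = 23 + 1.3·23 = 52.9.
Deadweight loss = 5.2.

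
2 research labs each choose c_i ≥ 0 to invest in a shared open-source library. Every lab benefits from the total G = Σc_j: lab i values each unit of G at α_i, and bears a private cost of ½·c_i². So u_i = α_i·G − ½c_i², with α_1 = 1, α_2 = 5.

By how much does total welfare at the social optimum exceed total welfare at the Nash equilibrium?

13

Lab i's FOC: ∂u_i/∂c_i = α_i − c_i = 0, so c_i* = α_i.
NE contributions = (1, 5); G = 6.
W^NE = (Σα)·G − ½Σα_i² = 6² − ½·26 = 23.
Planner sets c_i = Σα_j = 6 for every i, so G^SO = 2·6 = 12.
W^SO = (Σα)·G^SO − ½·2·(Σα)² = (2/2)·6² = 36.
Deadweight loss = W^SO − W^NE = 13.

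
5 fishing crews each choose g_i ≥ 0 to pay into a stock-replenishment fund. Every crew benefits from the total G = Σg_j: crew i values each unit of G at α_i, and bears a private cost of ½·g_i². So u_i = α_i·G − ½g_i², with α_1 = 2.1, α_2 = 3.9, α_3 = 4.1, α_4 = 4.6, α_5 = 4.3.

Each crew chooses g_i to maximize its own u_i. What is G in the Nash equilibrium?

Crew i's FOC: ∂u_i/∂g_i = α_i − g_i = 0, so g_i* = α_i.
NE contributions = (2.1, 3.9, 4.1, 4.6, 4.3); G = 19.

19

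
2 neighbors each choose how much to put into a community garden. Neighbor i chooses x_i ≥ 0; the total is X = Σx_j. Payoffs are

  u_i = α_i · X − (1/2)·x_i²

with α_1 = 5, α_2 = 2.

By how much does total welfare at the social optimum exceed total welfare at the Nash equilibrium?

Neighbor i's FOC: ∂u_i/∂x_i = α_i − x_i = 0, so x_i* = α_i.
NE contributions = (5, 2); X = 7.
W^NE = (Σα)·X − ½Σα_i² = 7² − ½·29 = 34.5.
Planner sets x_i = Σα_j = 7 for every i, so X^SO = 2·7 = 14.
W^SO = (Σα)·X^SO − ½·2·(Σα)² = (2/2)·7² = 49.
Deadweight loss = W^SO − W^NE = 14.5.

14.5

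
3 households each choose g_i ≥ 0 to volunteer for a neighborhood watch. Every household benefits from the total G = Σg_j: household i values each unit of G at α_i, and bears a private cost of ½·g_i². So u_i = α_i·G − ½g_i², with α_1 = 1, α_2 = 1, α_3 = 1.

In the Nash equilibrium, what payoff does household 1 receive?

2.5

Household i's FOC: ∂u_i/∂g_i = α_i − g_i = 0, so g_i* = α_i.
NE contributions = (1, 1, 1); G = 3.
u_1 = α_1·G − ½·(g_1)² = 1·3 − ½·1² = 2.5.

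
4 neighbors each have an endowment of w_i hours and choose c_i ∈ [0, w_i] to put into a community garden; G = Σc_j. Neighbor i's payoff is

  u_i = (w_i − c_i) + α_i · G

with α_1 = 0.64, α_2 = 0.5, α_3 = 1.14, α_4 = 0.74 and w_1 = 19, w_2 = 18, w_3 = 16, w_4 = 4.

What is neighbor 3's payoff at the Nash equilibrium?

∂u_i/∂c_i = α_i − 1, so neighbor i contributes w_i if α_i > 1, else 0.
α_i > 1 for i ∈ {3}; NE contributions (0, 0, 16, 0), G = 16.
u_3 = (16 − 16) + 1.14·16 = 18.24.

18.24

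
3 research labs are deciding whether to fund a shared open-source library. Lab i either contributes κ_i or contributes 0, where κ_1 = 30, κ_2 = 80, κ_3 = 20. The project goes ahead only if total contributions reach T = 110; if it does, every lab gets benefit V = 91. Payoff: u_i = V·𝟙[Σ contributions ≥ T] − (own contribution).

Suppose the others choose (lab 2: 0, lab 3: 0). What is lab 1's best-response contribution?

0

Others' total = 0. Even contributing 30 gives 30 < 110: no benefit either way.
Best response: 0.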